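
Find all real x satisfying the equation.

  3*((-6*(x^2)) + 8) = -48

Step 1. [3*((-6*(x^2)) + 8) = -48] leading coefficient 3: divide by 3 ⇒ div: (-6*(x^2)) + 8 = -16.
Step 2. [(-6*(x^2)) + 8 = -16] the outer +8 inverts by subtracting 8, so sub: -6*(x^2) = -24.
Step 3. [-6*(x^2) = -24] LHS = -6·(…); ÷-6 both sides ⇒ div: x^2 = 4.
Step 4. [x^2 = 4] √ both sides: 4 ≥ 0 gives two branches, so sqrt: x = 2 or -2.

Answer: x ∈ {-2, 2}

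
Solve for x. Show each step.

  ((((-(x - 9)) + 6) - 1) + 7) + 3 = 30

Step 1. [((((-(x - 9)) + 6) - 1) + 7) + 3 = 30] peel the +3: subtract 3 from each side. So sub: (((-(x - 9)) + 6) - 1) + 7 = 27.
Step 2. [(((-(x - 9)) + 6) - 1) + 7 = 27] the outer +7 inverts by subtracting 7 ⇒ sub: ((-(x - 9)) + 6) - 1 = 20.
Step 3. [((-(x - 9)) + 6) - 1 = 20] the outer -1 inverts by adding 1 ⇒ sub: (-(x - 9)) + 6 = 21.
Step 4. [(-(x - 9)) + 6 = 21] peel the +6: subtract 6 from each side ⇒ sub: -(x - 9) = 15.
Step 5. [-(x - 9) = 15] LHS negated; negate both sides ⇒ neg: x - 9 = -15.
Step 6. [x - 9 = -15] peel the -9: add 9 from each side, so sub: x = -6.

Answer: x ∈ {-6}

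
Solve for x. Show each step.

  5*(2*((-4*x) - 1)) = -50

Step 1. [5*(2*((-4*x) - 1)) = -50] LHS = 5·(…); ÷5 both sides. So div: 2*((-4*x) - 1) = -10.
Step 2. [2*((-4*x) - 1) = -10] 2·(inner) — divide through by 2 ⇒ div: (-4*x) - 1 = -5.
Step 3. [(-4*x) - 1 = -5] the outer -1 inverts by adding 1, so sub: -4*x = -4.
Step 4. [-4*x = -4] LHS = -4·(…); ÷-4 both sides. So div: x = 1.

Answer: x ∈ {1}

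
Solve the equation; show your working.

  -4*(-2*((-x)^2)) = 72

Step 1. [-4*(-2*((-x)^2)) = 72] -4 out front; divide by -4 ⇒ div: -2*((-x)^2) = -18.
Step 2. [-2*((-x)^2) = -18] divide by the outer -2. So div: (-x)^2 = 9.
Step 3. [(-x)^2 = 9] LHS squared, RHS 9 ≥ 0: apply √ (±) ⇒ sqrt: -x = 3 or -3.
Step 4. [-x = 3 or -3] flip signs both sides. So neg: x = -3 or 3.

Answer: x ∈ {-3, 3}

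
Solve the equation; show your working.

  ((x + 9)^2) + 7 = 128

Step 1. [((x + 9)^2) + 7 = 128] subtract 7: x sits inside (… + 7), so sub: (x + 9)^2 = 121.
Step 2. [(x + 9)^2 = 121] √ both sides: 121 ≥ 0 gives two branches. So sqrt: x + 9 = 11 or -11.
Step 3. [x + 9 = 11 or -11] peel the +9: subtract 9 from each side ⇒ sub: x = 2 or -20.

Answer: x ∈ {-20, 2}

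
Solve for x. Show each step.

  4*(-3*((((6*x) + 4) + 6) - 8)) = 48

Step 1. [4*(-3*((((6*x) + 4) + 6) - 8)) = 48] 4·(inner) — divide through by 4. So div: -3*((((6*x) + 4) + 6) - 8) = 12.
Step 2. [-3*((((6*x) + 4) + 6) - 8) = 12] divide by the outer -3. So div: (((6*x) + 4) + 6) - 8 = -4.
Step 3. [(((6*x) + 4) + 6) - 8 = -4] 8 comes off first (add 8) ⇒ sub: ((6*x) + 4) + 6 = 4.
Step 4. [((6*x) + 4) + 6 = 4] peel the +6: subtract 6 from each side, so sub: (6*x) + 4 = -2.
Step 5. [(6*x) + 4 = -2] subtract 4: x sits inside (… + 4). So sub: 6*x = -6.
Step 6. [6*x = -6] 6 out front; divide by 6 ⇒ div: x = -1.

Answer: x ∈ {-1}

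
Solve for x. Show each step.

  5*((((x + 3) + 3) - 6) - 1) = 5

Step 1. [5*((((x + 3) + 3) - 6) - 1) = 5] leading coefficient 5: divide by 5 ⇒ div: (((x + 3) + 3) - 6) - 1 = 1.
Step 2. [(((x + 3) + 3) - 6) - 1 = 1] peel the -1: add 1 from each side, so sub: ((x + 3) + 3) - 6 = 2.
Step 3. [((x + 3) + 3) - 6 = 2] peel the -6: add 6 from each side ⇒ sub: (x + 3) + 3 = 8.
Step 4. [(x + 3) + 3 = 8] 3 comes off first (subtract 3). So sub: x + 3 = 5.
Step 5. [x + 3 = 5] +3 is outermost — subtract 3 both sides, so sub: x = 2.

Answer: x ∈ {2}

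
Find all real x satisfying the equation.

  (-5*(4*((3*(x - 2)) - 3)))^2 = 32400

Step 1. [(-5*(4*((3*(x - 2)) - 3)))^2 = 32400] √ both sides: 32400 ≥ 0 gives two branches. So sqrt: -5*(4*((3*(x - 2)) - 3)) = 180 or -180.
Step 2. [-5*(4*((3*(x - 2)) - 3)) = 180 or -180] -5 out front; divide by -5 ⇒ div: 4*((3*(x - 2)) - 3) = -36 or 36.
Step 3. [4*((3*(x - 2)) - 3) = -36 or 36] 4·(inner) — divide through by 4. So div: (3*(x - 2)) - 3 = -9 or 9.
Step 4. [(3*(x - 2)) - 3 = -9 or 9] 3 divides every term; factor it out. So factor: (x - 2) - 1 = -3 or 3.
Step 5. [(x - 2) - 1 = -3 or 3] add 1: x sits inside (… - 1). So sub: x - 2 = -2 or 4.
Step 6. [x - 2 = -2 or 4] the outer -2 inverts by adding 2. So sub: x = 0 or 6.

Answer: x ∈ {0, 6}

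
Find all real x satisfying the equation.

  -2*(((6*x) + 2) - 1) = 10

Step 1. [-2*(((6*x) + 2) - 1) = 10] leading coefficient -2: divide by -2. So div: ((6*x) + 2) - 1 = -5.
Step 2. [((6*x) + 2) - 1 = -5] -1 is outermost — add 1 both sides ⇒ sub: (6*x) + 2 = -4.
Step 3. [(6*x) + 2 = -4] peel the +2: subtract 2 from each side ⇒ sub: 6*x = -6.
Step 4. [6*x = -6] 6 out front; divide by 6, so div: x = -1.

Answer: x ∈ {-1}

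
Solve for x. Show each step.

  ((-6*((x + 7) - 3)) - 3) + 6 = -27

Step 1. [((-6*((x + 7) - 3)) - 3) + 6 = -27] +6 is outermost — subtract 6 both sides. So sub: (-6*((x + 7) - 3)) - 3 = -33.
Step 2. [(-6*((x + 7) - 3)) - 3 = -33] peel the -3: add 3 from each side ⇒ sub: -6*((x + 7) - 3) = -30.
Step 3. [-6*((x + 7) - 3) = -30] LHS = -6·(…); ÷-6 both sides. So div: (x + 7) - 3 = 5.
Step 4. [(x + 7) - 3 = 5] add 3: x sits inside (… - 3), so sub: x + 7 = 8.
Step 5. [x + 7 = 8] +7 is outermost — subtract 7 both sides ⇒ sub: x = 1.

Answer: x ∈ {1}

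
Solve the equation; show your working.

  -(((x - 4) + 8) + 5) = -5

Step 1. [-(((x - 4) + 8) + 5) = -5] LHS negated; negate both sides, so neg: ((x - 4) + 8) + 5 = 5.
Step 2. [((x - 4) + 8) + 5 = 5] 5 comes off first (subtract 5), so sub: (x - 4) + 8 = 0.
Step 3. [(x - 4) + 8 = 0] +8 is outermost — subtract 8 both sides. So sub: x - 4 = -8.
Step 4. [x - 4 = -8] add 4: x sits inside (… - 4). So sub: x = -4.

Answer: x ∈ {-4}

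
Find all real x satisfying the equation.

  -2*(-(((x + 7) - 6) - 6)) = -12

Step 1. [-2*(-(((x + 7) - 6) - 6)) = -12] -2·(inner) — divide through by -2 ⇒ div: -(((x + 7) - 6) - 6) = 6.
Step 2. [-(((x + 7) - 6) - 6) = 6] flip signs both sides. So neg: ((x + 7) - 6) - 6 = -6.
Step 3. [((x + 7) - 6) - 6 = -6] 6 comes off first (add 6) ⇒ sub: (x + 7) - 6 = 0.
Step 4. [(x + 7) - 6 = 0] add 6: x sits inside (… - 6), so sub: x + 7 = 6.
Step 5. [x + 7 = 6] peel the +7: subtract 7 from each side, so sub: x = -1.

Answer: x ∈ {-1}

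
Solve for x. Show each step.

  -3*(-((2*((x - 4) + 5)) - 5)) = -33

Step 1. [-3*(-((2*((x - 4) + 5)) - 5)) = -33] -3 out front; divide by -3. So div: -((2*((x - 4) + 5)) - 5) = 11.
Step 2. [-((2*((x - 4) + 5)) - 5) = 11] leading − — multiply by −1. So neg: (2*((x - 4) + 5)) - 5 = -11.
Step 3. [(2*((x - 4) + 5)) - 5 = -11] add 5: x sits inside (… - 5), so sub: 2*((x - 4) + 5) = -6.
Step 4. [2*((x - 4) + 5) = -6] LHS = 2·(…); ÷2 both sides. So div: (x - 4) + 5 = -3.
Step 5. [(x - 4) + 5 = -3] 5 comes off first (subtract 5), so sub: x - 4 = -8.
Step 6. [x - 4 = -8] add 4: x sits inside (… - 4), so sub: x = -4.

Answer: x ∈ {-4}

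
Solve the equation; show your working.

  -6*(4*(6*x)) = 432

Step 1. [-6*(4*(6*x)) = 432] LHS = -6·(…); ÷-6 both sides, so div: 4*(6*x) = -72.
Step 2. [4*(6*x) = -72] leading coefficient 4: divide by 4. So div: 6*x = -18.
Step 3. [6*x = -18] LHS = 6·(…); ÷6 both sides. So div: x = -3.

Answer: x ∈ {-3}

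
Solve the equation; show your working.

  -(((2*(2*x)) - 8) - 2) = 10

Step 1. [-(((2*(2*x)) - 8) - 2) = 10] flip signs both sides ⇒ neg: ((2*(2*x)) - 8) - 2 = -10.
Step 2. [((2*(2*x)) - 8) - 2 = -10] the outer -2 inverts by adding 2 ⇒ sub: (2*(2*x)) - 8 = -8.
Step 3. [(2*(2*x)) - 8 = -8] 2 divides every term; factor it out ⇒ factor: (2*x) - 4 = -4.
Step 4. [(2*x) - 4 = -4] 2 divides every term; factor it out ⇒ factor: x - 2 = -2.
Step 5. [x - 2 = -2] peel the -2: add 2 from each side. So sub: x = 0.

Answer: x ∈ {0}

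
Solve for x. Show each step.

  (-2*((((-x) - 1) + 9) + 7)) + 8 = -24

Step 1. [(-2*((((-x) - 1) + 9) + 7)) + 8 = -24] +8 is outermost — subtract 8 both sides, so sub: -2*((((-x) - 1) + 9) + 7) = -32.
Step 2. [-2*((((-x) - 1) + 9) + 7) = -32] divide by the outer -2. So div: (((-x) - 1) + 9) + 7 = 16.
Step 3. [(((-x) - 1) + 9) + 7 = 16] 7 comes off first (subtract 7) ⇒ sub: ((-x) - 1) + 9 = 9.
Step 4. [((-x) - 1) + 9 = 9] the outer +9 inverts by subtracting 9. So sub: (-x) - 1 = 0.
Step 5. [(-x) - 1 = 0] 1 comes off first (add 1) ⇒ sub: -x = 1.
Step 6. [-x = 1] flip signs both sides ⇒ neg: x = -1.

Answer: x ∈ {-1}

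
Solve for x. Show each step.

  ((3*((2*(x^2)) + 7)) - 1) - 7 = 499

Step 1. [((3*((2*(x^2)) + 7)) - 1) - 7 = 499] add 7: x sits inside (… - 7), so sub: (3*((2*(x^2)) + 7)) - 1 = 506.
Step 2. [(3*((2*(x^2)) + 7)) - 1 = 506] the outer -1 inverts by adding 1 ⇒ sub: 3*((2*(x^2)) + 7) = 507.
Step 3. [3*((2*(x^2)) + 7) = 507] leading coefficient 3: divide by 3, so div: (2*(x^2)) + 7 = 169.
Step 4. [(2*(x^2)) + 7 = 169] 7 comes off first (subtract 7), so sub: 2*(x^2) = 162.
Step 5. [2*(x^2) = 162] leading coefficient 2: divide by 2. So div: x^2 = 81.
Step 6. [x^2 = 81] LHS squared, RHS 81 ≥ 0: apply √ (±), so sqrt: x = 9 or -9.

Answer: x ∈ {-9, 9}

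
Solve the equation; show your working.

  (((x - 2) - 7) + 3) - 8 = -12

Step 1. [(((x - 2) - 7) + 3) - 8 = -12] 8 comes off first (add 8) ⇒ sub: ((x - 2) - 7) + 3 = -4.
Step 2. [((x - 2) - 7) + 3 = -4] the outer +3 inverts by subtracting 3, so sub: (x - 2) - 7 = -7.
Step 3. [(x - 2) - 7 = -7] add 7: x sits inside (… - 7). So sub: x - 2 = 0.
Step 4. [x - 2 = 0] 2 comes off first (add 2) ⇒ sub: x = 2.

Answer: x ∈ {2}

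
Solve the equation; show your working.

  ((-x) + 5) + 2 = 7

Step 1. [((-x) + 5) + 2 = 7] peel the +2: subtract 2 from each side, so sub: (-x) + 5 = 5.
Step 2. [(-x) + 5 = 5] peel the +5: subtract 5 from each side, so sub: -x = 0.
Step 3. [-x = 0] leading − — multiply by −1, so neg: x = 0.

Answer: x ∈ {0}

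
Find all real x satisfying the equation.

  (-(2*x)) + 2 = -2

Step 1. [(-(2*x)) + 2 = -2] the outer +2 inverts by subtracting 2. So sub: -(2*x) = -4.
Step 2. [-(2*x) = -4] LHS negated; negate both sides ⇒ neg: 2*x = 4.
Step 3. [2*x = 4] 2·(inner) — divide through by 2. So div: x = 2.

Answer: x ∈ {2}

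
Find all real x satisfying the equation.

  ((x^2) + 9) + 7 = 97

Step 1. [((x^2) + 9) + 7 = 97] peel the +7: subtract 7 from each side. So sub: (x^2) + 9 = 90.
Step 2. [(x^2) + 9 = 90] subtract 9: x sits inside (… + 9) ⇒ sub: x^2 = 81.
Step 3. [x^2 = 81] LHS squared, RHS 81 ≥ 0: apply √ (±) ⇒ sqrt: x = 9 or -9.

Answer: x ∈ {-9, 9}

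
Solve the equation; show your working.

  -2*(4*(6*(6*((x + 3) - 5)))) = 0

Step 1. [-2*(4*(6*(6*((x + 3) - 5)))) = 0] LHS = -2·(…); ÷-2 both sides. So div: 4*(6*(6*((x + 3) - 5))) = 0.
Step 2. [4*(6*(6*((x + 3) - 5))) = 0] LHS = 4·(…); ÷4 both sides, so div: 6*(6*((x + 3) - 5)) = 0.
Step 3. [6*(6*((x + 3) - 5)) = 0] leading coefficient 6: divide by 6 ⇒ div: 6*((x + 3) - 5) = 0.
Step 4. [6*((x + 3) - 5) = 0] divide by the outer 6. So div: (x + 3) - 5 = 0.
Step 5. [(x + 3) - 5 = 0] -5 is outermost — add 5 both sides ⇒ sub: x + 3 = 5.
Step 6. [x + 3 = 5] +3 is outermost — subtract 3 both sides ⇒ sub: x = 2.

Answer: x ∈ {2}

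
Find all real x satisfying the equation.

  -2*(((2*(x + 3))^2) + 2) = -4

Step 1. [-2*(((2*(x + 3))^2) + 2) = -4] divide by the outer -2. So div: ((2*(x + 3))^2) + 2 = 2.
Step 2. [((2*(x + 3))^2) + 2 = 2] subtract 2: x sits inside (… + 2). So sub: (2*(x + 3))^2 = 0.
Step 3. [(2*(x + 3))^2 = 0] √ both sides: 0 ≥ 0 gives two branches ⇒ sqrt: 2*(x + 3) = 0.
Step 4. [2*(x + 3) = 0] LHS = 2·(…); ÷2 both sides. So div: x + 3 = 0.
Step 5. [x + 3 = 0] subtract 3: x sits inside (… + 3). So sub: x = -3.

Answer: x ∈ {-3}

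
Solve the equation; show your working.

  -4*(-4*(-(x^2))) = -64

Step 1. [-4*(-4*(-(x^2))) = -64] LHS = -4·(…); ÷-4 both sides ⇒ div: -4*(-(x^2)) = 16.
Step 2. [-4*(-(x^2)) = 16] divide by the outer -4, so div: -(x^2) = -4.
Step 3. [-(x^2) = -4] LHS negated; negate both sides, so neg: x^2 = 4.
Step 4. [x^2 = 4] √ both sides: 4 ≥ 0 gives two branches, so sqrt: x = 2 or -2.

Answer: x ∈ {-2, 2}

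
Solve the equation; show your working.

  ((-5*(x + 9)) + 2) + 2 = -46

Step 1. [((-5*(x + 9)) + 2) + 2 = -46] 2 comes off first (subtract 2) ⇒ sub: (-5*(x + 9)) + 2 = -48.
Step 2. [(-5*(x + 9)) + 2 = -48] the outer +2 inverts by subtracting 2. So sub: -5*(x + 9) = -50.
Step 3. [-5*(x + 9) = -50] leading coefficient -5: divide by -5, so div: x + 9 = 10.
Step 4. [x + 9 = 10] the outer +9 inverts by subtracting 9 ⇒ sub: x = 1.

Answer: x ∈ {1}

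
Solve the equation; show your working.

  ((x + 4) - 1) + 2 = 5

Step 1. [((x + 4) - 1) + 2 = 5] the outer +2 inverts by subtracting 2 ⇒ sub: (x + 4) - 1 = 3.
Step 2. [(x + 4) - 1 = 3] peel the -1: add 1 from each side. So sub: x + 4 = 4.
Step 3. [x + 4 = 4] 4 comes off first (subtract 4) ⇒ sub: x = 0.

Answer: x ∈ {0}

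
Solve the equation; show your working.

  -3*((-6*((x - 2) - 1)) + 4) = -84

Step 1. [-3*((-6*((x - 2) - 1)) + 4) = -84] divide by the outer -3, so div: (-6*((x - 2) - 1)) + 4 = 28.
Step 2. [(-6*((x - 2) - 1)) + 4 = 28] peel the +4: subtract 4 from each side, so sub: -6*((x - 2) - 1) = 24.
Step 3. [-6*((x - 2) - 1) = 24] leading coefficient -6: divide by -6 ⇒ div: (x - 2) - 1 = -4.
Step 4. [(x - 2) - 1 = -4] peel the -1: add 1 from each side ⇒ sub: x - 2 = -3.
Step 5. [x - 2 = -3] the outer -2 inverts by adding 2, so sub: x = -1.

Answer: x ∈ {-1}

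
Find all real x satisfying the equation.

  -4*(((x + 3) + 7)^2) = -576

Step 1. [-4*(((x + 3) + 7)^2) = -576] -4 out front; divide by -4, so div: ((x + 3) + 7)^2 = 144.
Step 2. [((x + 3) + 7)^2 = 144] 144 ≥ 0, LHS is (·)² — take ±√, so sqrt: (x + 3) + 7 = 12 or -12.
Step 3. [(x + 3) + 7 = 12 or -12] the outer +7 inverts by subtracting 7 ⇒ sub: x + 3 = 5 or -19.
Step 4. [x + 3 = 5 or -19] subtract 3: x sits inside (… + 3). So sub: x = 2 or -22.

Answer: x ∈ {-22, 2}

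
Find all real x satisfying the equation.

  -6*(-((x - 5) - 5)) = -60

Step 1. [-6*(-((x - 5) - 5)) = -60] leading coefficient -6: divide by -6. So div: -((x - 5) - 5) = 10.
Step 2. [-((x - 5) - 5) = 10] leading − — multiply by −1. So neg: (x - 5) - 5 = -10.
Step 3. [(x - 5) - 5 = -10] the outer -5 inverts by adding 5, so sub: x - 5 = -5.
Step 4. [x - 5 = -5] 5 comes off first (add 5) ⇒ sub: x = 0.

Answer: x ∈ {0}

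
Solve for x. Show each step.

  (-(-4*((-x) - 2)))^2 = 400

Step 1. [(-(-4*((-x) - 2)))^2 = 400] √ both sides: 400 ≥ 0 gives two branches, so sqrt: -(-4*((-x) - 2)) = 20 or -20.
Step 2. [-(-4*((-x) - 2)) = 20 or -20] LHS negated; negate both sides. So neg: -4*((-x) - 2) = -20 or 20.
Step 3. [-4*((-x) - 2) = -20 or 20] leading coefficient -4: divide by -4, so div: (-x) - 2 = 5 or -5.
Step 4. [(-x) - 2 = 5 or -5] add 2: x sits inside (… - 2). So sub: -x = 7 or -3.
Step 5. [-x = 7 or -3] LHS negated; negate both sides, so neg: x = -7 or 3.

Answer: x ∈ {-7, 3}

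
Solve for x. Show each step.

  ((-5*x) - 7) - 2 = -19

Step 1. [((-5*x) - 7) - 2 = -19] add 2: x sits inside (… - 2) ⇒ sub: (-5*x) - 7 = -17.
Step 2. [(-5*x) - 7 = -17] -7 is outermost — add 7 both sides. So sub: -5*x = -10.
Step 3. [-5*x = -10] -5 out front; divide by -5. So div: x = 2.

Answer: x ∈ {2}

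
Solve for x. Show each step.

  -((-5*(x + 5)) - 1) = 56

Step 1. [-((-5*(x + 5)) - 1) = 56] flip signs both sides ⇒ neg: (-5*(x + 5)) - 1 = -56.
Step 2. [(-5*(x + 5)) - 1 = -56] add 1: x sits inside (… - 1) ⇒ sub: -5*(x + 5) = -55.
Step 3. [-5*(x + 5) = -55] -5·(inner) — divide through by -5 ⇒ div: x + 5 = 11.
Step 4. [x + 5 = 11] subtract 5: x sits inside (… + 5). So sub: x = 6.

Answer: x ∈ {6}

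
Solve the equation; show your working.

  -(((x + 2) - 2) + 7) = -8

Step 1. [-(((x + 2) - 2) + 7) = -8] flip signs both sides, so neg: ((x + 2) - 2) + 7 = 8.
Step 2. [((x + 2) - 2) + 7 = 8] +7 is outermost — subtract 7 both sides ⇒ sub: (x + 2) - 2 = 1.
Step 3. [(x + 2) - 2 = 1] 2 comes off first (add 2), so sub: x + 2 = 3.
Step 4. [x + 2 = 3] the outer +2 inverts by subtracting 2, so sub: x = 1.

Answer: x ∈ {1}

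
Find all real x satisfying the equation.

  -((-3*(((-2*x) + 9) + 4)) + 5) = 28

Step 1. [-((-3*(((-2*x) + 9) + 4)) + 5) = 28] leading − — multiply by −1. So neg: (-3*(((-2*x) + 9) + 4)) + 5 = -28.
Step 2. [(-3*(((-2*x) + 9) + 4)) + 5 = -28] +5 is outermost — subtract 5 both sides, so sub: -3*(((-2*x) + 9) + 4) = -33.
Step 3. [-3*(((-2*x) + 9) + 4) = -33] divide by the outer -3 ⇒ div: ((-2*x) + 9) + 4 = 11.
Step 4. [((-2*x) + 9) + 4 = 11] the outer +4 inverts by subtracting 4. So sub: (-2*x) + 9 = 7.
Step 5. [(-2*x) + 9 = 7] the outer +9 inverts by subtracting 9. So sub: -2*x = -2.
Step 6. [-2*x = -2] divide by the outer -2 ⇒ div: x = 1.

Answer: x ∈ {1}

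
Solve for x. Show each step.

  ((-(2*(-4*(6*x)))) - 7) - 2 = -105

Step 1. [((-(2*(-4*(6*x)))) - 7) - 2 = -105] -2 is outermost — add 2 both sides ⇒ sub: (-(2*(-4*(6*x)))) - 7 = -103.
Step 2. [(-(2*(-4*(6*x)))) - 7 = -103] peel the -7: add 7 from each side, so sub: -(2*(-4*(6*x))) = -96.
Step 3. [-(2*(-4*(6*x))) = -96] LHS negated; negate both sides, so neg: 2*(-4*(6*x)) = 96.
Step 4. [2*(-4*(6*x)) = 96] LHS = 2·(…); ÷2 both sides, so div: -4*(6*x) = 48.
Step 5. [-4*(6*x) = 48] divide by the outer -4 ⇒ div: 6*x = -12.
Step 6. [6*x = -12] 6·(inner) — divide through by 6, so div: x = -2.

Answer: x ∈ {-2}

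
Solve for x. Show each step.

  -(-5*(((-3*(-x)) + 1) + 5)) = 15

Step 1. [-(-5*(((-3*(-x)) + 1) + 5)) = 15] leading − — multiply by −1, so neg: -5*(((-3*(-x)) + 1) + 5) = -15.
Step 2. [-5*(((-3*(-x)) + 1) + 5) = -15] -5·(inner) — divide through by -5, so div: ((-3*(-x)) + 1) + 5 = 3.
Step 3. [((-3*(-x)) + 1) + 5 = 3] 5 comes off first (subtract 5). So sub: (-3*(-x)) + 1 = -2.
Step 4. [(-3*(-x)) + 1 = -2] peel the +1: subtract 1 from each side ⇒ sub: -3*(-x) = -3.
Step 5. [-3*(-x) = -3] LHS = -3·(…); ÷-3 both sides ⇒ div: -x = 1.
Step 6. [-x = 1] flip signs both sides ⇒ neg: x = -1.

Answer: x ∈ {-1}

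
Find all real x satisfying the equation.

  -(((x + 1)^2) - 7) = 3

Step 1. [-(((x + 1)^2) - 7) = 3] flip signs both sides, so neg: ((x + 1)^2) - 7 = -3.
Step 2. [((x + 1)^2) - 7 = -3] peel the -7: add 7 from each side, so sub: (x + 1)^2 = 4.
Step 3. [(x + 1)^2 = 4] √ both sides: 4 ≥ 0 gives two branches. So sqrt: x + 1 = 2 or -2.
Step 4. [x + 1 = 2 or -2] the outer +1 inverts by subtracting 1 ⇒ sub: x = 1 or -3.

Answer: x ∈ {-3, 1}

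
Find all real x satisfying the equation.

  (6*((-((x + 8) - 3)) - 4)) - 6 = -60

Step 1. [(6*((-((x + 8) - 3)) - 4)) - 6 = -60] the outer -6 inverts by adding 6 ⇒ sub: 6*((-((x + 8) - 3)) - 4) = -54.
Step 2. [6*((-((x + 8) - 3)) - 4) = -54] 6 out front; divide by 6. So div: (-((x + 8) - 3)) - 4 = -9.
Step 3. [(-((x + 8) - 3)) - 4 = -9] -4 is outermost — add 4 both sides ⇒ sub: -((x + 8) - 3) = -5.
Step 4. [-((x + 8) - 3) = -5] leading − — multiply by −1 ⇒ neg: (x + 8) - 3 = 5.
Step 5. [(x + 8) - 3 = 5] add 3: x sits inside (… - 3) ⇒ sub: x + 8 = 8.
Step 6. [x + 8 = 8] the outer +8 inverts by subtracting 8. So sub: x = 0.

Answer: x ∈ {0}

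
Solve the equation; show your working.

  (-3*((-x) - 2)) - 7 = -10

Step 1. [(-3*((-x) - 2)) - 7 = -10] -7 is outermost — add 7 both sides, so sub: -3*((-x) - 2) = -3.
Step 2. [-3*((-x) - 2) = -3] -3·(inner) — divide through by -3 ⇒ div: (-x) - 2 = 1.
Step 3. [(-x) - 2 = 1] peel the -2: add 2 from each side, so sub: -x = 3.
Step 4. [-x = 3] flip signs both sides, so neg: x = -3.

Answer: x ∈ {-3}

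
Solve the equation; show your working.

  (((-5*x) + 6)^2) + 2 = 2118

Step 1. [(((-5*x) + 6)^2) + 2 = 2118] +2 is outermost — subtract 2 both sides. So sub: ((-5*x) + 6)^2 = 2116.
Step 2. [((-5*x) + 6)^2 = 2116] √ both sides: 2116 ≥ 0 gives two branches. So sqrt: (-5*x) + 6 = 46 or -46.
Step 3. [(-5*x) + 6 = 46 or -46] subtract 6: x sits inside (… + 6). So sub: -5*x = 40 or -52.
Step 4. [-5*x = 40 or -52] LHS = -5·(…); ÷-5 both sides, so div: x = -8 or 52/5.

Answer: x ∈ {-8, 52/5}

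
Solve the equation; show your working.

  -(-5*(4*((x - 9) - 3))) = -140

Step 1. [-(-5*(4*((x - 9) - 3))) = -140] LHS negated; negate both sides, so neg: -5*(4*((x - 9) - 3)) = 140.
Step 2. [-5*(4*((x - 9) - 3)) = 140] -5·(inner) — divide through by -5, so div: 4*((x - 9) - 3) = -28.
Step 3. [4*((x - 9) - 3) = -28] divide by the outer 4. So div: (x - 9) - 3 = -7.
Step 4. [(x - 9) - 3 = -7] -3 is outermost — add 3 both sides, so sub: x - 9 = -4.
Step 5. [x - 9 = -4] 9 comes off first (add 9) ⇒ sub: x = 5.

Answer: x ∈ {5}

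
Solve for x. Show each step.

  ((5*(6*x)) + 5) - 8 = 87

Step 1. [((5*(6*x)) + 5) - 8 = 87] add 8: x sits inside (… - 8), so sub: (5*(6*x)) + 5 = 95.
Step 2. [(5*(6*x)) + 5 = 95] common factor 5 (LHS and 95) — divide through ⇒ factor: (6*x) + 1 = 19.
Step 3. [(6*x) + 1 = 19] subtract 1: x sits inside (… + 1), so sub: 6*x = 18.
Step 4. [6*x = 18] 6 out front; divide by 6, so div: x = 3.

Answer: x ∈ {3}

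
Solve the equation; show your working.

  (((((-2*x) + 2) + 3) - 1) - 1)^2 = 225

Step 1. [(((((-2*x) + 2) + 3) - 1) - 1)^2 = 225] 225 ≥ 0, LHS is (·)² — take ±√, so sqrt: ((((-2*x) + 2) + 3) - 1) - 1 = 15 or -15.
Step 2. [((((-2*x) + 2) + 3) - 1) - 1 = 15 or -15] add 1: x sits inside (… - 1), so sub: (((-2*x) + 2) + 3) - 1 = 16 or -14.
Step 3. [(((-2*x) + 2) + 3) - 1 = 16 or -14] -1 is outermost — add 1 both sides. So sub: ((-2*x) + 2) + 3 = 17 or -13.
Step 4. [((-2*x) + 2) + 3 = 17 or -13] 3 comes off first (subtract 3). So sub: (-2*x) + 2 = 14 or -16.
Step 5. [(-2*x) + 2 = 14 or -16] +2 is outermost — subtract 2 both sides, so sub: -2*x = 12 or -18.
Step 6. [-2*x = 12 or -18] leading coefficient -2: divide by -2, so div: x = -6 or 9.

Answer: x ∈ {-6, 9}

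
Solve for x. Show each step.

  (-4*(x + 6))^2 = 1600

Step 1. [(-4*(x + 6))^2 = 1600] √ both sides: 1600 ≥ 0 gives two branches ⇒ sqrt: -4*(x + 6) = 40 or -40.
Step 2. [-4*(x + 6) = 40 or -40] LHS = -4·(…); ÷-4 both sides. So div: x + 6 = -10 or 10.
Step 3. [x + 6 = -10 or 10] the outer +6 inverts by subtracting 6, so sub: x = -16 or 4.

Answer: x ∈ {-16, 4}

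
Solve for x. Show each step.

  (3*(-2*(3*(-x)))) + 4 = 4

Step 1. [(3*(-2*(3*(-x)))) + 4 = 4] subtract 4: x sits inside (… + 4), so sub: 3*(-2*(3*(-x))) = 0.
Step 2. [3*(-2*(3*(-x))) = 0] leading coefficient 3: divide by 3 ⇒ div: -2*(3*(-x)) = 0.
Step 3. [-2*(3*(-x)) = 0] divide by the outer -2 ⇒ div: 3*(-x) = 0.
Step 4. [3*(-x) = 0] 3·(inner) — divide through by 3, so div: -x = 0.
Step 5. [-x = 0] leading − — multiply by −1. So neg: x = 0.

Answer: x ∈ {0}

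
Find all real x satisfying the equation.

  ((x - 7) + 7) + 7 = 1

Step 1. [((x - 7) + 7) + 7 = 1] 7 comes off first (subtract 7) ⇒ sub: (x - 7) + 7 = -6.
Step 2. [(x - 7) + 7 = -6] the outer +7 inverts by subtracting 7, so sub: x - 7 = -13.
Step 3. [x - 7 = -13] the outer -7 inverts by adding 7 ⇒ sub: x = -6.

Answer: x ∈ {-6}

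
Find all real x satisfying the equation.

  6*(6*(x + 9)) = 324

Step 1. [6*(6*(x + 9)) = 324] 6 out front; divide by 6. So div: 6*(x + 9) = 54.
Step 2. [6*(x + 9) = 54] 6 out front; divide by 6 ⇒ div: x + 9 = 9.
Step 3. [x + 9 = 9] 9 comes off first (subtract 9). So sub: x = 0.

Answer: x ∈ {0}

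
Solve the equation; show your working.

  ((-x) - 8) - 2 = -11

Step 1. [((-x) - 8) - 2 = -11] peel the -2: add 2 from each side. So sub: (-x) - 8 = -9.
Step 2. [(-x) - 8 = -9] 8 comes off first (add 8), so sub: -x = -1.
Step 3. [-x = -1] flip signs both sides ⇒ neg: x = 1.

Answer: x ∈ {1}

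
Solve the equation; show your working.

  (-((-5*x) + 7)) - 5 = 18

Step 1. [(-((-5*x) + 7)) - 5 = 18] peel the -5: add 5 from each side ⇒ sub: -((-5*x) + 7) = 23.
Step 2. [-((-5*x) + 7) = 23] leading − — multiply by −1 ⇒ neg: (-5*x) + 7 = -23.
Step 3. [(-5*x) + 7 = -23] peel the +7: subtract 7 from each side ⇒ sub: -5*x = -30.
Step 4. [-5*x = -30] -5 out front; divide by -5, so div: x = 6.

Answer: x ∈ {6}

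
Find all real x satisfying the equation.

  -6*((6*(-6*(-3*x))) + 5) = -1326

Step 1. [-6*((6*(-6*(-3*x))) + 5) = -1326] -6·(inner) — divide through by -6 ⇒ div: (6*(-6*(-3*x))) + 5 = 221.
Step 2. [(6*(-6*(-3*x))) + 5 = 221] subtract 5: x sits inside (… + 5), so sub: 6*(-6*(-3*x)) = 216.
Step 3. [6*(-6*(-3*x)) = 216] 6 out front; divide by 6. So div: -6*(-3*x) = 36.
Step 4. [-6*(-3*x) = 36] -6 out front; divide by -6. So div: -3*x = -6.
Step 5. [-3*x = -6] -3·(inner) — divide through by -3 ⇒ div: x = 2.

Answer: x ∈ {2}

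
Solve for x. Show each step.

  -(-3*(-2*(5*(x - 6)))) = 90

Step 1. [-(-3*(-2*(5*(x - 6)))) = 90] flip signs both sides, so neg: -3*(-2*(5*(x - 6))) = -90.
Step 2. [-3*(-2*(5*(x - 6))) = -90] leading coefficient -3: divide by -3 ⇒ div: -2*(5*(x - 6)) = 30.
Step 3. [-2*(5*(x - 6)) = 30] -2·(inner) — divide through by -2 ⇒ div: 5*(x - 6) = -15.
Step 4. [5*(x - 6) = -15] LHS = 5·(…); ÷5 both sides, so div: x - 6 = -3.
Step 5. [x - 6 = -3] peel the -6: add 6 from each side, so sub: x = 3.

Answer: x ∈ {3}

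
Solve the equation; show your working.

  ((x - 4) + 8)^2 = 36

Step 1. [((x - 4) + 8)^2 = 36] LHS squared, RHS 36 ≥ 0: apply √ (±), so sqrt: (x - 4) + 8 = 6 or -6.
Step 2. [(x - 4) + 8 = 6 or -6] +8 is outermost — subtract 8 both sides. So sub: x - 4 = -2 or -14.
Step 3. [x - 4 = -2 or -14] the outer -4 inverts by adding 4. So sub: x = 2 or -10.

Answer: x ∈ {-10, 2}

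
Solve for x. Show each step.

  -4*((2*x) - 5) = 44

Step 1. [-4*((2*x) - 5) = 44] -4 out front; divide by -4 ⇒ div: (2*x) - 5 = -11.
Step 2. [(2*x) - 5 = -11] -5 is outermost — add 5 both sides, so sub: 2*x = -6.
Step 3. [2*x = -6] LHS = 2·(…); ÷2 both sides ⇒ div: x = -3.

Answer: x ∈ {-3}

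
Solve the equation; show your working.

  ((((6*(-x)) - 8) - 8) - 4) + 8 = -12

Step 1. [((((6*(-x)) - 8) - 8) - 4) + 8 = -12] the outer +8 inverts by subtracting 8, so sub: (((6*(-x)) - 8) - 8) - 4 = -20.
Step 2. [(((6*(-x)) - 8) - 8) - 4 = -20] add 4: x sits inside (… - 4) ⇒ sub: ((6*(-x)) - 8) - 8 = -16.
Step 3. [((6*(-x)) - 8) - 8 = -16] add 8: x sits inside (… - 8). So sub: (6*(-x)) - 8 = -8.
Step 4. [(6*(-x)) - 8 = -8] 8 comes off first (add 8), so sub: 6*(-x) = 0.
Step 5. [6*(-x) = 0] 6 out front; divide by 6, so div: -x = 0.
Step 6. [-x = 0] leading − — multiply by −1 ⇒ neg: x = 0.

Answer: x ∈ {0}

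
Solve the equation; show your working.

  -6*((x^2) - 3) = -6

Step 1. [-6*((x^2) - 3) = -6] leading coefficient -6: divide by -6. So div: (x^2) - 3 = 1.
Step 2. [(x^2) - 3 = 1] the outer -3 inverts by adding 3, so sub: x^2 = 4.
Step 3. [x^2 = 4] √ both sides: 4 ≥ 0 gives two branches. So sqrt: x = 2 or -2.

Answer: x ∈ {-2, 2}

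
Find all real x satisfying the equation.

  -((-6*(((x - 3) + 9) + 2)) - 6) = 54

Step 1. [-((-6*(((x - 3) + 9) + 2)) - 6) = 54] LHS negated; negate both sides, so neg: (-6*(((x - 3) + 9) + 2)) - 6 = -54.
Step 2. [(-6*(((x - 3) + 9) + 2)) - 6 = -54] add 6: x sits inside (… - 6) ⇒ sub: -6*(((x - 3) + 9) + 2) = -48.
Step 3. [-6*(((x - 3) + 9) + 2) = -48] -6·(inner) — divide through by -6. So div: ((x - 3) + 9) + 2 = 8.
Step 4. [((x - 3) + 9) + 2 = 8] subtract 2: x sits inside (… + 2) ⇒ sub: (x - 3) + 9 = 6.
Step 5. [(x - 3) + 9 = 6] the outer +9 inverts by subtracting 9 ⇒ sub: x - 3 = -3.
Step 6. [x - 3 = -3] peel the -3: add 3 from each side. So sub: x = 0.

Answer: x ∈ {0}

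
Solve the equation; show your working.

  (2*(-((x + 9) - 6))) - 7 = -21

Step 1. [(2*(-((x + 9) - 6))) - 7 = -21] 7 comes off first (add 7) ⇒ sub: 2*(-((x + 9) - 6)) = -14.
Step 2. [2*(-((x + 9) - 6)) = -14] 2·(inner) — divide through by 2 ⇒ div: -((x + 9) - 6) = -7.
Step 3. [-((x + 9) - 6) = -7] LHS negated; negate both sides ⇒ neg: (x + 9) - 6 = 7.
Step 4. [(x + 9) - 6 = 7] peel the -6: add 6 from each side ⇒ sub: x + 9 = 13.
Step 5. [x + 9 = 13] peel the +9: subtract 9 from each side ⇒ sub: x = 4.

Answer: x ∈ {4}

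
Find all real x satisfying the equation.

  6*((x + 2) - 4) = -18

Step 1. [6*((x + 2) - 4) = -18] LHS = 6·(…); ÷6 both sides. So div: (x + 2) - 4 = -3.
Step 2. [(x + 2) - 4 = -3] the outer -4 inverts by adding 4. So sub: x + 2 = 1.
Step 3. [x + 2 = 1] +2 is outermost — subtract 2 both sides. So sub: x = -1.

Answer: x ∈ {-1}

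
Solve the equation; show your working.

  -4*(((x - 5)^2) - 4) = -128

Step 1. [-4*(((x - 5)^2) - 4) = -128] -4·(inner) — divide through by -4. So div: ((x - 5)^2) - 4 = 32.
Step 2. [((x - 5)^2) - 4 = 32] -4 is outermost — add 4 both sides ⇒ sub: (x - 5)^2 = 36.
Step 3. [(x - 5)^2 = 36] LHS squared, RHS 36 ≥ 0: apply √ (±) ⇒ sqrt: x - 5 = 6 or -6.
Step 4. [x - 5 = 6 or -6] 5 comes off first (add 5), so sub: x = 11 or -1.

Answer: x ∈ {-1, 11}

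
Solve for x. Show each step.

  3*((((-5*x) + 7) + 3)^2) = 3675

Step 1. [3*((((-5*x) + 7) + 3)^2) = 3675] leading coefficient 3: divide by 3, so div: (((-5*x) + 7) + 3)^2 = 1225.
Step 2. [(((-5*x) + 7) + 3)^2 = 1225] 1225 ≥ 0, LHS is (·)² — take ±√ ⇒ sqrt: ((-5*x) + 7) + 3 = 35 or -35.
Step 3. [((-5*x) + 7) + 3 = 35 or -35] 3 comes off first (subtract 3), so sub: (-5*x) + 7 = 32 or -38.
Step 4. [(-5*x) + 7 = 32 or -38] +7 is outermost — subtract 7 both sides. So sub: -5*x = 25 or -45.
Step 5. [-5*x = 25 or -45] divide by the outer -5. So div: x = -5 or 9.

Answer: x ∈ {-5, 9}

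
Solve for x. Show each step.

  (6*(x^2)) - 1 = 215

Step 1. [(6*(x^2)) - 1 = 215] 1 comes off first (add 1) ⇒ sub: 6*(x^2) = 216.
Step 2. [6*(x^2) = 216] leading coefficient 6: divide by 6 ⇒ div: x^2 = 36.
Step 3. [x^2 = 36] 36 ≥ 0, LHS is (·)² — take ±√, so sqrt: x = 6 or -6.

Answer: x ∈ {-6, 6}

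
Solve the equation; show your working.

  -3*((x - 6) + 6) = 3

Step 1. [-3*((x - 6) + 6) = 3] leading coefficient -3: divide by -3 ⇒ div: (x - 6) + 6 = -1.
Step 2. [(x - 6) + 6 = -1] +6 is outermost — subtract 6 both sides. So sub: x - 6 = -7.
Step 3. [x - 6 = -7] peel the -6: add 6 from each side ⇒ sub: x = -1.

Answer: x ∈ {-1}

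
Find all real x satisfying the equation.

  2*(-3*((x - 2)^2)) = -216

Step 1. [2*(-3*((x - 2)^2)) = -216] leading coefficient 2: divide by 2 ⇒ div: -3*((x - 2)^2) = -108.
Step 2. [-3*((x - 2)^2) = -108] leading coefficient -3: divide by -3 ⇒ div: (x - 2)^2 = 36.
Step 3. [(x - 2)^2 = 36] LHS squared, RHS 36 ≥ 0: apply √ (±). So sqrt: x - 2 = 6 or -6.
Step 4. [x - 2 = 6 or -6] -2 is outermost — add 2 both sides. So sub: x = 8 or -4.

Answer: x ∈ {-4, 8}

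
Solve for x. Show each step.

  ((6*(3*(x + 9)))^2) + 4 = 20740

Step 1. [((6*(3*(x + 9)))^2) + 4 = 20740] the outer +4 inverts by subtracting 4, so sub: (6*(3*(x + 9)))^2 = 20736.
Step 2. [(6*(3*(x + 9)))^2 = 20736] √ both sides: 20736 ≥ 0 gives two branches, so sqrt: 6*(3*(x + 9)) = 144 or -144.
Step 3. [6*(3*(x + 9)) = 144 or -144] leading coefficient 6: divide by 6. So div: 3*(x + 9) = 24 or -24.
Step 4. [3*(x + 9) = 24 or -24] 3·(inner) — divide through by 3. So div: x + 9 = 8 or -8.
Step 5. [x + 9 = 8 or -8] +9 is outermost — subtract 9 both sides ⇒ sub: x = -1 or -17.

Answer: x ∈ {-17, -1}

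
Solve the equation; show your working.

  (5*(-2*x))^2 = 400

Step 1. [(5*(-2*x))^2 = 400] LHS squared, RHS 400 ≥ 0: apply √ (±). So sqrt: 5*(-2*x) = 20 or -20.
Step 2. [5*(-2*x) = 20 or -20] 5 out front; divide by 5, so div: -2*x = 4 or -4.
Step 3. [-2*x = 4 or -4] leading coefficient -2: divide by -2, so div: x = -2 or 2.

Answer: x ∈ {-2, 2}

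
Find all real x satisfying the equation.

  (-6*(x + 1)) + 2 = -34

Step 1. [(-6*(x + 1)) + 2 = -34] subtract 2: x sits inside (… + 2) ⇒ sub: -6*(x + 1) = -36.
Step 2. [-6*(x + 1) = -36] -6 out front; divide by -6. So div: x + 1 = 6.
Step 3. [x + 1 = 6] the outer +1 inverts by subtracting 1. So sub: x = 5.

Answer: x ∈ {5}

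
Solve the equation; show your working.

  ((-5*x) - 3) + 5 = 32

Step 1. [((-5*x) - 3) + 5 = 32] subtract 5: x sits inside (… + 5). So sub: (-5*x) - 3 = 27.
Step 2. [(-5*x) - 3 = 27] add 3: x sits inside (… - 3) ⇒ sub: -5*x = 30.
Step 3. [-5*x = 30] -5·(inner) — divide through by -5 ⇒ div: x = -6.

Answer: x ∈ {-6}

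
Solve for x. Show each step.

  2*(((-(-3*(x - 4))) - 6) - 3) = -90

Step 1. [2*(((-(-3*(x - 4))) - 6) - 3) = -90] LHS = 2·(…); ÷2 both sides ⇒ div: ((-(-3*(x - 4))) - 6) - 3 = -45.
Step 2. [((-(-3*(x - 4))) - 6) - 3 = -45] 3 comes off first (add 3). So sub: (-(-3*(x - 4))) - 6 = -42.
Step 3. [(-(-3*(x - 4))) - 6 = -42] peel the -6: add 6 from each side. So sub: -(-3*(x - 4)) = -36.
Step 4. [-(-3*(x - 4)) = -36] flip signs both sides, so neg: -3*(x - 4) = 36.
Step 5. [-3*(x - 4) = 36] LHS = -3·(…); ÷-3 both sides, so div: x - 4 = -12.
Step 6. [x - 4 = -12] the outer -4 inverts by adding 4, so sub: x = -8.

Answer: x ∈ {-8}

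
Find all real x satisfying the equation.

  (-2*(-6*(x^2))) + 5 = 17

Step 1. [(-2*(-6*(x^2))) + 5 = 17] 5 comes off first (subtract 5), so sub: -2*(-6*(x^2)) = 12.
Step 2. [-2*(-6*(x^2)) = 12] -2 out front; divide by -2 ⇒ div: -6*(x^2) = -6.
Step 3. [-6*(x^2) = -6] -6·(inner) — divide through by -6, so div: x^2 = 1.
Step 4. [x^2 = 1] √ both sides: 1 ≥ 0 gives two branches ⇒ sqrt: x = 1 or -1.

Answer: x ∈ {-1, 1}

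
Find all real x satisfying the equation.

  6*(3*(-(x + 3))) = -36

Step 1. [6*(3*(-(x + 3))) = -36] leading coefficient 6: divide by 6, so div: 3*(-(x + 3)) = -6.
Step 2. [3*(-(x + 3)) = -6] leading coefficient 3: divide by 3 ⇒ div: -(x + 3) = -2.
Step 3. [-(x + 3) = -2] LHS negated; negate both sides ⇒ neg: x + 3 = 2.
Step 4. [x + 3 = 2] 3 comes off first (subtract 3), so sub: x = -1.

Answer: x ∈ {-1}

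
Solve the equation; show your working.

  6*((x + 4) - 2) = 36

Step 1. [6*((x + 4) - 2) = 36] LHS = 6·(…); ÷6 both sides ⇒ div: (x + 4) - 2 = 6.
Step 2. [(x + 4) - 2 = 6] the outer -2 inverts by adding 2 ⇒ sub: x + 4 = 8.
Step 3. [x + 4 = 8] peel the +4: subtract 4 from each side ⇒ sub: x = 4.

Answer: x ∈ {4}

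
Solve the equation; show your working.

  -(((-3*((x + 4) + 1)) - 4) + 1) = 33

Step 1. [-(((-3*((x + 4) + 1)) - 4) + 1) = 33] flip signs both sides. So neg: ((-3*((x + 4) + 1)) - 4) + 1 = -33.
Step 2. [((-3*((x + 4) + 1)) - 4) + 1 = -33] subtract 1: x sits inside (… + 1), so sub: (-3*((x + 4) + 1)) - 4 = -34.
Step 3. [(-3*((x + 4) + 1)) - 4 = -34] add 4: x sits inside (… - 4) ⇒ sub: -3*((x + 4) + 1) = -30.
Step 4. [-3*((x + 4) + 1) = -30] -3 out front; divide by -3, so div: (x + 4) + 1 = 10.
Step 5. [(x + 4) + 1 = 10] 1 comes off first (subtract 1). So sub: x + 4 = 9.
Step 6. [x + 4 = 9] the outer +4 inverts by subtracting 4, so sub: x = 5.

Answer: x ∈ {5}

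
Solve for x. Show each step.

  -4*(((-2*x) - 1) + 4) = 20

Step 1. [-4*(((-2*x) - 1) + 4) = 20] -4 out front; divide by -4. So div: ((-2*x) - 1) + 4 = -5.
Step 2. [((-2*x) - 1) + 4 = -5] peel the +4: subtract 4 from each side. So sub: (-2*x) - 1 = -9.
Step 3. [(-2*x) - 1 = -9] the outer -1 inverts by adding 1, so sub: -2*x = -8.
Step 4. [-2*x = -8] divide by the outer -2 ⇒ div: x = 4.

Answer: x ∈ {4}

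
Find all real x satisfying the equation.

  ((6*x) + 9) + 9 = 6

Step 1. [((6*x) + 9) + 9 = 6] +9 is outermost — subtract 9 both sides. So sub: (6*x) + 9 = -3.
Step 2. [(6*x) + 9 = -3] peel the +9: subtract 9 from each side. So sub: 6*x = -12.
Step 3. [6*x = -12] 6·(inner) — divide through by 6, so div: x = -2.

Answer: x ∈ {-2}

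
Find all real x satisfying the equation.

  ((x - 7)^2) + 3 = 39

Step 1. [((x - 7)^2) + 3 = 39] the outer +3 inverts by subtracting 3, so sub: (x - 7)^2 = 36.
Step 2. [(x - 7)^2 = 36] LHS squared, RHS 36 ≥ 0: apply √ (±) ⇒ sqrt: x - 7 = 6 or -6.
Step 3. [x - 7 = 6 or -6] the outer -7 inverts by adding 7. So sub: x = 13 or 1.

Answer: x ∈ {1, 13}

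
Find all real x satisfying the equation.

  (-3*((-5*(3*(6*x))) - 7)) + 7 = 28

Step 1. [(-3*((-5*(3*(6*x))) - 7)) + 7 = 28] the outer +7 inverts by subtracting 7. So sub: -3*((-5*(3*(6*x))) - 7) = 21.
Step 2. [-3*((-5*(3*(6*x))) - 7) = 21] LHS = -3·(…); ÷-3 both sides ⇒ div: (-5*(3*(6*x))) - 7 = -7.
Step 3. [(-5*(3*(6*x))) - 7 = -7] -7 is outermost — add 7 both sides ⇒ sub: -5*(3*(6*x)) = 0.
Step 4. [-5*(3*(6*x)) = 0] LHS = -5·(…); ÷-5 both sides ⇒ div: 3*(6*x) = 0.
Step 5. [3*(6*x) = 0] 3·(inner) — divide through by 3 ⇒ div: 6*x = 0.
Step 6. [6*x = 0] divide by the outer 6, so div: x = 0.

Answer: x ∈ {0}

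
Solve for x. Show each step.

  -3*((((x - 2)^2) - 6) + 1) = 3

Step 1. [-3*((((x - 2)^2) - 6) + 1) = 3] -3·(inner) — divide through by -3, so div: (((x - 2)^2) - 6) + 1 = -1.
Step 2. [(((x - 2)^2) - 6) + 1 = -1] +1 is outermost — subtract 1 both sides. So sub: ((x - 2)^2) - 6 = -2.
Step 3. [((x - 2)^2) - 6 = -2] 6 comes off first (add 6), so sub: (x - 2)^2 = 4.
Step 4. [(x - 2)^2 = 4] 4 ≥ 0, LHS is (·)² — take ±√. So sqrt: x - 2 = 2 or -2.
Step 5. [x - 2 = 2 or -2] 2 comes off first (add 2). So sub: x = 4 or 0.

Answer: x ∈ {0, 4}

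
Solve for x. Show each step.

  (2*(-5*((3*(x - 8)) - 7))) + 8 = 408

Step 1. [(2*(-5*((3*(x - 8)) - 7))) + 8 = 408] 2 divides every term; factor it out ⇒ factor: (-5*((3*(x - 8)) - 7)) + 4 = 204.
Step 2. [(-5*((3*(x - 8)) - 7)) + 4 = 204] subtract 4: x sits inside (… + 4). So sub: -5*((3*(x - 8)) - 7) = 200.
Step 3. [-5*((3*(x - 8)) - 7) = 200] leading coefficient -5: divide by -5. So div: (3*(x - 8)) - 7 = -40.
Step 4. [(3*(x - 8)) - 7 = -40] the outer -7 inverts by adding 7 ⇒ sub: 3*(x - 8) = -33.
Step 5. [3*(x - 8) = -33] 3·(inner) — divide through by 3 ⇒ div: x - 8 = -11.
Step 6. [x - 8 = -11] the outer -8 inverts by adding 8 ⇒ sub: x = -3.

Answer: x ∈ {-3}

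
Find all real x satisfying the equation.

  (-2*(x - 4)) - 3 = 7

Step 1. [(-2*(x - 4)) - 3 = 7] peel the -3: add 3 from each side ⇒ sub: -2*(x - 4) = 10.
Step 2. [-2*(x - 4) = 10] LHS = -2·(…); ÷-2 both sides ⇒ div: x - 4 = -5.
Step 3. [x - 4 = -5] the outer -4 inverts by adding 4. So sub: x = -1.

Answer: x ∈ {-1}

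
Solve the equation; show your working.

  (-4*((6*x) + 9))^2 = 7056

Step 1. [(-4*((6*x) + 9))^2 = 7056] √ both sides: 7056 ≥ 0 gives two branches ⇒ sqrt: -4*((6*x) + 9) = 84 or -84.
Step 2. [-4*((6*x) + 9) = 84 or -84] divide by the outer -4, so div: (6*x) + 9 = -21 or 21.
Step 3. [(6*x) + 9 = -21 or 21] the outer +9 inverts by subtracting 9 ⇒ sub: 6*x = -30 or 12.
Step 4. [6*x = -30 or 12] 6 out front; divide by 6, so div: x = -5 or 2.

Answer: x ∈ {-5, 2}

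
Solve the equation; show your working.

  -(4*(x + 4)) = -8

Step 1. [-(4*(x + 4)) = -8] flip signs both sides ⇒ neg: 4*(x + 4) = 8.
Step 2. [4*(x + 4) = 8] LHS = 4·(…); ÷4 both sides. So div: x + 4 = 2.
Step 3. [x + 4 = 2] 4 comes off first (subtract 4) ⇒ sub: x = -2.

Answer: x ∈ {-2}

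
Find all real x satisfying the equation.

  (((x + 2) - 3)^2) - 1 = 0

Step 1. [(((x + 2) - 3)^2) - 1 = 0] -1 is outermost — add 1 both sides ⇒ sub: ((x + 2) - 3)^2 = 1.
Step 2. [((x + 2) - 3)^2 = 1] 1 ≥ 0, LHS is (·)² — take ±√, so sqrt: (x + 2) - 3 = 1 or -1.
Step 3. [(x + 2) - 3 = 1 or -1] add 3: x sits inside (… - 3) ⇒ sub: x + 2 = 4 or 2.
Step 4. [x + 2 = 4 or 2] 2 comes off first (subtract 2) ⇒ sub: x = 2 or 0.

Answer: x ∈ {0, 2}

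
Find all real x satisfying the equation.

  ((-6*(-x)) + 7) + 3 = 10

Step 1. [((-6*(-x)) + 7) + 3 = 10] peel the +3: subtract 3 from each side ⇒ sub: (-6*(-x)) + 7 = 7.
Step 2. [(-6*(-x)) + 7 = 7] peel the +7: subtract 7 from each side, so sub: -6*(-x) = 0.
Step 3. [-6*(-x) = 0] LHS = -6·(…); ÷-6 both sides, so div: -x = 0.
Step 4. [-x = 0] leading − — multiply by −1, so neg: x = 0.

Answer: x ∈ {0}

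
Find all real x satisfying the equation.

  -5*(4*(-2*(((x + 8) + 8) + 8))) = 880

Step 1. [-5*(4*(-2*(((x + 8) + 8) + 8))) = 880] LHS = -5·(…); ÷-5 both sides. So div: 4*(-2*(((x + 8) + 8) + 8)) = -176.
Step 2. [4*(-2*(((x + 8) + 8) + 8)) = -176] LHS = 4·(…); ÷4 both sides ⇒ div: -2*(((x + 8) + 8) + 8) = -44.
Step 3. [-2*(((x + 8) + 8) + 8) = -44] leading coefficient -2: divide by -2. So div: ((x + 8) + 8) + 8 = 22.
Step 4. [((x + 8) + 8) + 8 = 22] subtract 8: x sits inside (… + 8). So sub: (x + 8) + 8 = 14.
Step 5. [(x + 8) + 8 = 14] peel the +8: subtract 8 from each side ⇒ sub: x + 8 = 6.
Step 6. [x + 8 = 6] peel the +8: subtract 8 from each side, so sub: x = -2.

Answer: x ∈ {-2}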